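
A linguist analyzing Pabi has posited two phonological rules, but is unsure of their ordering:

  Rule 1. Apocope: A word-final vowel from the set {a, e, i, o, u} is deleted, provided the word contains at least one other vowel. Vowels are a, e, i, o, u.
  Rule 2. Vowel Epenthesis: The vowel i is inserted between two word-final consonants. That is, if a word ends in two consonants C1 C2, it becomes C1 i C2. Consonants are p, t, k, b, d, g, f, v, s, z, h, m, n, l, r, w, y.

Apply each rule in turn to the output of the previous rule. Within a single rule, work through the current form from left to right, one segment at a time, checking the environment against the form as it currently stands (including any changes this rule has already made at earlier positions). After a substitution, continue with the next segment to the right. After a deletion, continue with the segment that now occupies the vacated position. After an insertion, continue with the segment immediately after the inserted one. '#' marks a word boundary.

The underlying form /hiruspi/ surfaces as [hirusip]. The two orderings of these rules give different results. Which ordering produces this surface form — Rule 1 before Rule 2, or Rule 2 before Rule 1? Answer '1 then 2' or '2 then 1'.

1 then 2

Order 1 then 2:
  1 Apocope: [hiruspi] → [hirusp]
  2 Vowel Epenthesis: [hirusp] → [hirusip]
  result: [hirusip]
Order 2 then 1:
  2 Vowel Epenthesis: no change — [hiruspi]
  1 Apocope: [hiruspi] → [hirusp]
  result: [hirusp]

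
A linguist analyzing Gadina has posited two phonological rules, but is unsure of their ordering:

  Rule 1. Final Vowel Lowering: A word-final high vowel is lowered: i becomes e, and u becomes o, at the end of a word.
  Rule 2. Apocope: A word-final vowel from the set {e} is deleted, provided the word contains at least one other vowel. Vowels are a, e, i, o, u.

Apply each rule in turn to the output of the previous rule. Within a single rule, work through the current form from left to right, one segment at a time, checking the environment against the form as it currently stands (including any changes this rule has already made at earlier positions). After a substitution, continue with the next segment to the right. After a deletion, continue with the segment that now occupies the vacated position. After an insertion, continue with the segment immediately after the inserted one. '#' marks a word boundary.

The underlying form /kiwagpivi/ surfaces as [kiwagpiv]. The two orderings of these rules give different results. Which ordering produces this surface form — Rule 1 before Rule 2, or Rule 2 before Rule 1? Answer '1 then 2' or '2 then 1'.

Order 1 then 2:
  1 Final Vowel Lowering: [kiwagpivi] → [kiwagpive]
  2 Apocope: [kiwagpive] → [kiwagpiv]
  result: [kiwagpiv]
Order 2 then 1:
  2 Apocope: no change — [kiwagpivi]
  1 Final Vowel Lowering: [kiwagpivi] → [kiwagpive]
  result: [kiwagpive]

1 then 2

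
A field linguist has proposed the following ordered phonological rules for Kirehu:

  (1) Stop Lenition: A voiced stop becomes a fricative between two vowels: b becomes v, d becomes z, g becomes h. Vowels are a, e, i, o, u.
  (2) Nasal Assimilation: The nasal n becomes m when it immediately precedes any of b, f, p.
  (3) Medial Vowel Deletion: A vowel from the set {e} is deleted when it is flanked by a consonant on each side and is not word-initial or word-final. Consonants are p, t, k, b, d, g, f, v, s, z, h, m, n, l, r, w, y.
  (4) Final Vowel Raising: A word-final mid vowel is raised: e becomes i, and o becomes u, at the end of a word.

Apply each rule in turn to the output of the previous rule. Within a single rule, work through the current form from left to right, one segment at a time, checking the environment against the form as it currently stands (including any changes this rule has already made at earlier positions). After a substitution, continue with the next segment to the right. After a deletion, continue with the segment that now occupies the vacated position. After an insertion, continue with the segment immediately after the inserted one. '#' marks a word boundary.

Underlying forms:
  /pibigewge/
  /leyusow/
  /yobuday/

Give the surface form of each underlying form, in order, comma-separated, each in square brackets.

[pivihwgi], [lyusow], [yovuzay]

/pibigewge/:
  (1) Stop Lenition: [pibigewge] → [pivihewge]
  (2) Nasal Assimilation: no change — [pivihewge]
  (3) Medial Vowel Deletion: [pivihewge] → [pivihwge]
  (4) Final Vowel Raising: [pivihwge] → [pivihwgi]
/leyusow/:
  (1) Stop Lenition: no change — [leyusow]
  (2) Nasal Assimilation: no change — [leyusow]
  (3) Medial Vowel Deletion: [leyusow] → [lyusow]
  (4) Final Vowel Raising: no change — [lyusow]
/yobuday/:
  (1) Stop Lenition: [yobuday] → [yovuzay]
  (2) Nasal Assimilation: no change — [yovuzay]
  (3) Medial Vowel Deletion: no change — [yovuzay]
  (4) Final Vowel Raising: no change — [yovuzay]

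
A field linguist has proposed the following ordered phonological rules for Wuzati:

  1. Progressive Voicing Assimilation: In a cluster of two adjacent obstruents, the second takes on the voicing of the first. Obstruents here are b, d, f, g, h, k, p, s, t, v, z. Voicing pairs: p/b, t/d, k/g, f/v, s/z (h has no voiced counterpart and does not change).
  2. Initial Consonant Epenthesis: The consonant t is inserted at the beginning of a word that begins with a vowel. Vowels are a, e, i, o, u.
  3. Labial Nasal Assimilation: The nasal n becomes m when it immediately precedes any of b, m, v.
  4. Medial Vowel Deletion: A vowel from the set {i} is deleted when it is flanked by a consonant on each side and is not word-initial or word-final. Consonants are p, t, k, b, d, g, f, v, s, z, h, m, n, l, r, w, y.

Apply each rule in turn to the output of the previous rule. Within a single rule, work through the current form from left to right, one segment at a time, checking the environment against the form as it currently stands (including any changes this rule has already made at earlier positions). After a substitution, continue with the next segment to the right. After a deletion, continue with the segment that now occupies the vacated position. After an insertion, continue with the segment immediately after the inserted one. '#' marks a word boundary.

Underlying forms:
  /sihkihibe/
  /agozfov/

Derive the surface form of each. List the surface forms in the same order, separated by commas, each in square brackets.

/sihkihibe/:
  1 Progressive Voicing Assimilation: no change — [sihkihibe]
  2 Initial Consonant Epenthesis: no change — [sihkihibe]
  3 Labial Nasal Assimilation: no change — [sihkihibe]
  4 Medial Vowel Deletion: [sihkihibe] → [shkhbe]
/agozfov/:
  1 Progressive Voicing Assimilation: [agozfov] → [agozvov]
  2 Initial Consonant Epenthesis: [agozvov] → [tagozvov]
  3 Labial Nasal Assimilation: no change — [tagozvov]
  4 Medial Vowel Deletion: no change — [tagozvov]

[shkhbe], [tagozvov]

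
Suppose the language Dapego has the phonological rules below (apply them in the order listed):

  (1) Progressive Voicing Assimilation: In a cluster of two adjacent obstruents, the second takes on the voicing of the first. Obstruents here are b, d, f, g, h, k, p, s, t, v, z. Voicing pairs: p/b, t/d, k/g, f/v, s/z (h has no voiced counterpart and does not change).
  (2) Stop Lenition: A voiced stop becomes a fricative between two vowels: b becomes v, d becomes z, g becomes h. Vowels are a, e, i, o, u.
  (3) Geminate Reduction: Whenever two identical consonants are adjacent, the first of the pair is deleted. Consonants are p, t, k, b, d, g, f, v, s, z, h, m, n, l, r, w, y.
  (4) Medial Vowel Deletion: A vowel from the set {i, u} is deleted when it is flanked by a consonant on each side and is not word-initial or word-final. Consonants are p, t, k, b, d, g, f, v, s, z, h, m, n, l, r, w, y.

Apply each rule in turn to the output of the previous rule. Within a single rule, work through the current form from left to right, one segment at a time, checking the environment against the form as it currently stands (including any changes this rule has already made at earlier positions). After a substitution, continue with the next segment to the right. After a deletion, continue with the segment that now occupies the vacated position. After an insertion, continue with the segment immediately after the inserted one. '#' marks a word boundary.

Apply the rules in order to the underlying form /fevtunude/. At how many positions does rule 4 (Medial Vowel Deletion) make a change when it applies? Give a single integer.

2

(1) Progressive Voicing Assimilation: [fevtunude] → [fevdunude]
(2) Stop Lenition: [fevdunude] → [fevdunuze]
(3) Geminate Reduction: no change — [fevdunuze]
(4) Medial Vowel Deletion: [fevdunuze] → [fevdnze]
Rule 4 changed 2 position(s).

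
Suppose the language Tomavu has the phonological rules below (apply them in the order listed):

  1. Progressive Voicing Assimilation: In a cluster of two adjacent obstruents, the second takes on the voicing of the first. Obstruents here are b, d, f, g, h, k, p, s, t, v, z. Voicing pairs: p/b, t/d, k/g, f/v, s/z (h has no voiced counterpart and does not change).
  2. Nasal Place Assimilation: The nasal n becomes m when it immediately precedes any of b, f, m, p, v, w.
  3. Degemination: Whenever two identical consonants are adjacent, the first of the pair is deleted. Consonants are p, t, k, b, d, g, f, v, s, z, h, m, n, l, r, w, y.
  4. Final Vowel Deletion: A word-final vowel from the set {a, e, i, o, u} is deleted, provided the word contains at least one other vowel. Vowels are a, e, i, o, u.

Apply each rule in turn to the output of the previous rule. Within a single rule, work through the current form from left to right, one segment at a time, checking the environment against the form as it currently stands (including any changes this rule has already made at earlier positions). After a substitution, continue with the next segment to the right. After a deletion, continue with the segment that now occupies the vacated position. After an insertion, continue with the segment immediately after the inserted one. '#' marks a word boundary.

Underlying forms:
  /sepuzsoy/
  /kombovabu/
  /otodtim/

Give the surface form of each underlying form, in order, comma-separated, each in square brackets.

/sepuzsoy/:
  1 Progressive Voicing Assimilation: [sepuzsoy] → [sepuzzoy]
  2 Nasal Place Assimilation: no change — [sepuzzoy]
  3 Degemination: [sepuzzoy] → [sepuzoy]
  4 Final Vowel Deletion: no change — [sepuzoy]
/kombovabu/:
  1 Progressive Voicing Assimilation: no change — [kombovabu]
  2 Nasal Place Assimilation: no change — [kombovabu]
  3 Degemination: no change — [kombovabu]
  4 Final Vowel Deletion: [kombovabu] → [kombovab]
/otodtim/:
  1 Progressive Voicing Assimilation: [otodtim] → [otoddim]
  2 Nasal Place Assimilation: no change — [otoddim]
  3 Degemination: [otoddim] → [otodim]
  4 Final Vowel Deletion: no change — [otodim]

[sepuzoy], [kombovab], [otodim]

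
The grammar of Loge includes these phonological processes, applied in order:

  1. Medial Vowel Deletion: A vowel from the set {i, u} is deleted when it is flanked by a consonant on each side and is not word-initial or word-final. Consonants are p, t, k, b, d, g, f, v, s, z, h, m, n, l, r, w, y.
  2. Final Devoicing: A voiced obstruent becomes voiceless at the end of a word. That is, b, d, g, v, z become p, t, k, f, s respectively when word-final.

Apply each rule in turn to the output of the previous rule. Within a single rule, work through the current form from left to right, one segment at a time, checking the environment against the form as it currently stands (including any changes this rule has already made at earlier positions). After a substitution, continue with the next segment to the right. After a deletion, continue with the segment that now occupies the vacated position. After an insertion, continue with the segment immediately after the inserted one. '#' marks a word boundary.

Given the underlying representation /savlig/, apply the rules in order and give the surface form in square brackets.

1 Medial Vowel Deletion: [savlig] → [savlg]
2 Final Devoicing: [savlg] → [savlk]

[savlk]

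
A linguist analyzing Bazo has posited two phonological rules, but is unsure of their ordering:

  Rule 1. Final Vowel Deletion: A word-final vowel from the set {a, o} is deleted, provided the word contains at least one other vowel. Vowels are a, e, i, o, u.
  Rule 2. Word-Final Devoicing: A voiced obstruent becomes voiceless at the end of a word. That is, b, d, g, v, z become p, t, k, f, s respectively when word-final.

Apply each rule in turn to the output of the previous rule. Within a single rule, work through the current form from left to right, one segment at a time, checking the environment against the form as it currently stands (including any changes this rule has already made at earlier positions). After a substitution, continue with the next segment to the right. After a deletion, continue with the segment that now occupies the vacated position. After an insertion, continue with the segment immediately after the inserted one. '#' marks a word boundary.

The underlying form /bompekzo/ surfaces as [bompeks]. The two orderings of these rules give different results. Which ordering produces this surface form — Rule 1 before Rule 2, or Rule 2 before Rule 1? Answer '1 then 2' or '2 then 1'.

Order 1 then 2:
  1 Final Vowel Deletion: [bompekzo] → [bompekz]
  2 Word-Final Devoicing: [bompekz] → [bompeks]
  result: [bompeks]
Order 2 then 1:
  2 Word-Final Devoicing: no change — [bompekzo]
  1 Final Vowel Deletion: [bompekzo] → [bompekz]
  result: [bompekz]

1 then 2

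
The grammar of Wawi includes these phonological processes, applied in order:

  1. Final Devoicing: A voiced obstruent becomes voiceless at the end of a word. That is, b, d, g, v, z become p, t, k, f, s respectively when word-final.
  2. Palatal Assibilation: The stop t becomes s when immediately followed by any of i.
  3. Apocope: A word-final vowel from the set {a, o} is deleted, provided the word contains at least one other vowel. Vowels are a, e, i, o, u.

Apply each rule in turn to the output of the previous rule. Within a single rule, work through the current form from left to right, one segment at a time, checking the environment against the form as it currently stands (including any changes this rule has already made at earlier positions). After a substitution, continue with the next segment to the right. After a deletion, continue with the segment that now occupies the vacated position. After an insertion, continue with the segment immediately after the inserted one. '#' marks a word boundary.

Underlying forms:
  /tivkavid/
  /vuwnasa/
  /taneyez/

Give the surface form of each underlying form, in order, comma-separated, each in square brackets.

[sivkavit], [vuwnas], [taneyes]

/tivkavid/:
  1 Final Devoicing: [tivkavid] → [tivkavit]
  2 Palatal Assibilation: [tivkavit] → [sivkavit]
  3 Apocope: no change — [sivkavit]
/vuwnasa/:
  1 Final Devoicing: no change — [vuwnasa]
  2 Palatal Assibilation: no change — [vuwnasa]
  3 Apocope: [vuwnasa] → [vuwnas]
/taneyez/:
  1 Final Devoicing: [taneyez] → [taneyes]
  2 Palatal Assibilation: no change — [taneyes]
  3 Apocope: no change — [taneyes]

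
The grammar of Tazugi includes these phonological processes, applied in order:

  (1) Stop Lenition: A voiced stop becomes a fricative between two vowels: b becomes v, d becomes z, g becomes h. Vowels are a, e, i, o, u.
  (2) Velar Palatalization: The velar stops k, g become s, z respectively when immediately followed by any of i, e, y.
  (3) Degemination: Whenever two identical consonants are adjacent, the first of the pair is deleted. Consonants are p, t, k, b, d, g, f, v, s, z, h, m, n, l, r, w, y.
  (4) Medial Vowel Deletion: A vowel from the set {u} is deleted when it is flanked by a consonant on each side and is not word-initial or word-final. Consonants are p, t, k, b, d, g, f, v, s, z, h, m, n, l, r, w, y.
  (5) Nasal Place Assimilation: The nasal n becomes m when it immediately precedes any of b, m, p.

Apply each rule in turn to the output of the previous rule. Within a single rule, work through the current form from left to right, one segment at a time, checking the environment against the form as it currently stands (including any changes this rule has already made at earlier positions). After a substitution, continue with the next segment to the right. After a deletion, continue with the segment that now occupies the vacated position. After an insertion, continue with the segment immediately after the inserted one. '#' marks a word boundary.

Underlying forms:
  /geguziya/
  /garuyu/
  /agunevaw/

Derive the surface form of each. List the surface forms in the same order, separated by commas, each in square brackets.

/geguziya/:
  (1) Stop Lenition: [geguziya] → [gehuziya]
  (2) Velar Palatalization: [gehuziya] → [zehuziya]
  (3) Degemination: no change — [zehuziya]
  (4) Medial Vowel Deletion: [zehuziya] → [zehziya]
  (5) Nasal Place Assimilation: no change — [zehziya]
/garuyu/:
  (1) Stop Lenition: no change — [garuyu]
  (2) Velar Palatalization: no change — [garuyu]
  (3) Degemination: no change — [garuyu]
  (4) Medial Vowel Deletion: [garuyu] → [garyu]
  (5) Nasal Place Assimilation: no change — [garyu]
/agunevaw/:
  (1) Stop Lenition: [agunevaw] → [ahunevaw]
  (2) Velar Palatalization: no change — [ahunevaw]
  (3) Degemination: no change — [ahunevaw]
  (4) Medial Vowel Deletion: [ahunevaw] → [ahnevaw]
  (5) Nasal Place Assimilation: no change — [ahnevaw]

[zehziya], [garyu], [ahnevaw]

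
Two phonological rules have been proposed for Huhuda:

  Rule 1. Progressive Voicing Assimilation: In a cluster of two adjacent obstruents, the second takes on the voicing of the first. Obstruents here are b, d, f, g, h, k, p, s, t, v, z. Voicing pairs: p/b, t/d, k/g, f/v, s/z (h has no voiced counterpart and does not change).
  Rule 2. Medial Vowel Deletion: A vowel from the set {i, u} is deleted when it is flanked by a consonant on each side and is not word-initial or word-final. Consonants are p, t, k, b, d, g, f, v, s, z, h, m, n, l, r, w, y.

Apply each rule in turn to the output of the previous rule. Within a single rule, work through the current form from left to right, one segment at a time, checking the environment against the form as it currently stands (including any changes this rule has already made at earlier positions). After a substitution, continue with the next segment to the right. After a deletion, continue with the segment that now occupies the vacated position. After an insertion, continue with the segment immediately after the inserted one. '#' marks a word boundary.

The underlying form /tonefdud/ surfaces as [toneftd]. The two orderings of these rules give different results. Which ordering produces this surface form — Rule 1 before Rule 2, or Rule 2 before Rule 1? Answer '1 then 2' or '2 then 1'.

Order 1 then 2:
  1 Progressive Voicing Assimilation: [tonefdud] → [toneftud]
  2 Medial Vowel Deletion: [toneftud] → [toneftd]
  result: [toneftd]
Order 2 then 1:
  2 Medial Vowel Deletion: [tonefdud] → [tonefdd]
  1 Progressive Voicing Assimilation: [tonefdd] → [toneftt]
  result: [toneftt]

1 then 2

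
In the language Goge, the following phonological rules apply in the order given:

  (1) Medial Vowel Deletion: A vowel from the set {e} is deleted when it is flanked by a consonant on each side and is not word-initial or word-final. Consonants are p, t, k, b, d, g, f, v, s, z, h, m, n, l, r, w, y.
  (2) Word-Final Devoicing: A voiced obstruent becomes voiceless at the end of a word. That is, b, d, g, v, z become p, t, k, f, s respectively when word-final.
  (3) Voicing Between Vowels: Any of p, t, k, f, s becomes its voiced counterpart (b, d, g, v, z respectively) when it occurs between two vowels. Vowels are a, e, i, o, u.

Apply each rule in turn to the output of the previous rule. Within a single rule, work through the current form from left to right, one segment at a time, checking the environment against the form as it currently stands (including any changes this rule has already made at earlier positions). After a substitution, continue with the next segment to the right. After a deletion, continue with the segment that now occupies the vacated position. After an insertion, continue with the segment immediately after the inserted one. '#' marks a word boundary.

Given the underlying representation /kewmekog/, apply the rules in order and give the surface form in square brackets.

(1) Medial Vowel Deletion: [kewmekog] → [kwmkog]
(2) Word-Final Devoicing: [kwmkog] → [kwmkok]
(3) Voicing Between Vowels: no change — [kwmkok]

[kwmkok]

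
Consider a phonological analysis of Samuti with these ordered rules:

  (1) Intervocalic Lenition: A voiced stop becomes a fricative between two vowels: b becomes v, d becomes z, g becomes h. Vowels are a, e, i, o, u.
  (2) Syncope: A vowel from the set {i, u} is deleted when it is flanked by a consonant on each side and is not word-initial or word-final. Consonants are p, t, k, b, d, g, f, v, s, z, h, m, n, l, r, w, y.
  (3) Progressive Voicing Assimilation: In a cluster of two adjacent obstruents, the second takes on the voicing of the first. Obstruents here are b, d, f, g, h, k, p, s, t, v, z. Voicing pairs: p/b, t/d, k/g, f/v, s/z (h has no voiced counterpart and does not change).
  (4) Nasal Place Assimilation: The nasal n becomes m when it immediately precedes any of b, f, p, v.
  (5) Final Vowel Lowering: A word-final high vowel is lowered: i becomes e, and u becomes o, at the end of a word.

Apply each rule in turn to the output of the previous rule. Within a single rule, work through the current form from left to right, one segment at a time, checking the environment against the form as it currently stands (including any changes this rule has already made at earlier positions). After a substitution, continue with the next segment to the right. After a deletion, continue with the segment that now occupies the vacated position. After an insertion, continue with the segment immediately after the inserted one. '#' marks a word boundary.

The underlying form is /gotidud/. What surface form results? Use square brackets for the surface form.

[gotst]

(1) Intervocalic Lenition: [gotidud] → [gotizud]
(2) Syncope: [gotizud] → [gotzd]
(3) Progressive Voicing Assimilation: [gotzd] → [gotst]
(4) Nasal Place Assimilation: no change — [gotst]
(5) Final Vowel Lowering: no change — [gotst]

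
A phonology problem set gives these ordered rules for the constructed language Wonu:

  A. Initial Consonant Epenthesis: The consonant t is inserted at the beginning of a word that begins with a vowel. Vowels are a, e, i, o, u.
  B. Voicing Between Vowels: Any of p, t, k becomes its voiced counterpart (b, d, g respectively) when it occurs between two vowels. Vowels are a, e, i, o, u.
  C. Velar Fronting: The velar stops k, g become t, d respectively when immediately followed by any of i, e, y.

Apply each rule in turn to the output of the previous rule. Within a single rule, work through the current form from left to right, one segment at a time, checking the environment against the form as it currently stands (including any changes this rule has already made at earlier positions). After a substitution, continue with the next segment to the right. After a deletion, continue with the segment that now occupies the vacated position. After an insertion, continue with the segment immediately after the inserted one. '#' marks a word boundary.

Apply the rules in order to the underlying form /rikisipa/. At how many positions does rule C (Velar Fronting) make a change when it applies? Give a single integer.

A Initial Consonant Epenthesis: no change — [rikisipa]
B Voicing Between Vowels: [rikisipa] → [rigisiba]
C Velar Fronting: [rigisiba] → [ridisiba]
Rule C changed 1 position(s).

1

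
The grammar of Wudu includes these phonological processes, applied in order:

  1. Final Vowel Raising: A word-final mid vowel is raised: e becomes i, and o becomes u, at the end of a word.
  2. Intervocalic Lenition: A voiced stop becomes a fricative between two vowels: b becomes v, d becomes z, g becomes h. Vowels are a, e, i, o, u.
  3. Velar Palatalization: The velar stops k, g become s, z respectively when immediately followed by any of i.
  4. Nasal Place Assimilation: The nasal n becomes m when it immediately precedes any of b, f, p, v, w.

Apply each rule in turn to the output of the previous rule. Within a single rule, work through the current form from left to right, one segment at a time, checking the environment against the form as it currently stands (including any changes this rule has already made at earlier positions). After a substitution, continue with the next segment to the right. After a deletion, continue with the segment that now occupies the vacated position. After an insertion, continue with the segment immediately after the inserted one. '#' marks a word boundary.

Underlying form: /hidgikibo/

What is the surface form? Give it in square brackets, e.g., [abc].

[hidzisivu]

1 Final Vowel Raising: [hidgikibo] → [hidgikibu]
2 Intervocalic Lenition: [hidgikibu] → [hidgikivu]
3 Velar Palatalization: [hidgikivu] → [hidzisivu]
4 Nasal Place Assimilation: no change — [hidzisivu]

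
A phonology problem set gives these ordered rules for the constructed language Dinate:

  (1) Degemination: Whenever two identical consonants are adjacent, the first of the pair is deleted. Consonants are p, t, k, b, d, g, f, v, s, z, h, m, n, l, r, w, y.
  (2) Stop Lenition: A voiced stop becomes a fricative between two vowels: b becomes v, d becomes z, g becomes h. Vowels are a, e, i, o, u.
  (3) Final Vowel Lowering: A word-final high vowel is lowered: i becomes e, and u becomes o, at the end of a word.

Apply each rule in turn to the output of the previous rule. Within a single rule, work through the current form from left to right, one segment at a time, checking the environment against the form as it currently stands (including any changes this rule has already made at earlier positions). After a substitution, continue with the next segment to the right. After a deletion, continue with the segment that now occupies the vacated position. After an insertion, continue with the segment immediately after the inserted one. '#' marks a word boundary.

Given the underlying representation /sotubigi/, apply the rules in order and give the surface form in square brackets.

[sotuvihe]

(1) Degemination: no change — [sotubigi]
(2) Stop Lenition: [sotubigi] → [sotuvihi]
(3) Final Vowel Lowering: [sotuvihi] → [sotuvihe]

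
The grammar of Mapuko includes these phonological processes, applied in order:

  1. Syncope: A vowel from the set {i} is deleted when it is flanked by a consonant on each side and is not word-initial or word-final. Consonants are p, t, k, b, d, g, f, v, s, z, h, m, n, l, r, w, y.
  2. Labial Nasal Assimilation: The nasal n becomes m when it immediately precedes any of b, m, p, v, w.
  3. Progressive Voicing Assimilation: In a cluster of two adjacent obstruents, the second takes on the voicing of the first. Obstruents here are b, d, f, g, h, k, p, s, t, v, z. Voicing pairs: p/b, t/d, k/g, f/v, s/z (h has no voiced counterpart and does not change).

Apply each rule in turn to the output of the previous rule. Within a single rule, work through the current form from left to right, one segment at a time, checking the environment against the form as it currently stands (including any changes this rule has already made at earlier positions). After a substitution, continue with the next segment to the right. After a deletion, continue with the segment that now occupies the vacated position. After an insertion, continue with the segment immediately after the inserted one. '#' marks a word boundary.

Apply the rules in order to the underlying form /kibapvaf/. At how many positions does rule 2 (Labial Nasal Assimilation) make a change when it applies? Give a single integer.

0

1 Syncope: [kibapvaf] → [kbapvaf]
2 Labial Nasal Assimilation: no change — [kbapvaf]
3 Progressive Voicing Assimilation: [kbapvaf] → [kpapfaf]
Rule 2 changed 0 position(s).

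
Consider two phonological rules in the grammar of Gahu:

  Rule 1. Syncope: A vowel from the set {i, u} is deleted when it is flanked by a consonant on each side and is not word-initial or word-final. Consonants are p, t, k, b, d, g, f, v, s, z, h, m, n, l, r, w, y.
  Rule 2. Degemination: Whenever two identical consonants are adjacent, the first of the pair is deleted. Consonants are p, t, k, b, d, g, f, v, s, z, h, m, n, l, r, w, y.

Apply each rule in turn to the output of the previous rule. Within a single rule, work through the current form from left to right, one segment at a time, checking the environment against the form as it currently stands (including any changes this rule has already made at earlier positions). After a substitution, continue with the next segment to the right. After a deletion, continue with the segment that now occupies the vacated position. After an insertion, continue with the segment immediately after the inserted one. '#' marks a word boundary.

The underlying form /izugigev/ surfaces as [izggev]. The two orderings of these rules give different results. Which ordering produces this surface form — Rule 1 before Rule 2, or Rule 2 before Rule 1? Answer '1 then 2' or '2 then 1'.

2 then 1

Order 1 then 2:
  1 Syncope: [izugigev] → [izggev]
  2 Degemination: [izggev] → [izgev]
  result: [izgev]
Order 2 then 1:
  2 Degemination: no change — [izugigev]
  1 Syncope: [izugigev] → [izggev]
  result: [izggev]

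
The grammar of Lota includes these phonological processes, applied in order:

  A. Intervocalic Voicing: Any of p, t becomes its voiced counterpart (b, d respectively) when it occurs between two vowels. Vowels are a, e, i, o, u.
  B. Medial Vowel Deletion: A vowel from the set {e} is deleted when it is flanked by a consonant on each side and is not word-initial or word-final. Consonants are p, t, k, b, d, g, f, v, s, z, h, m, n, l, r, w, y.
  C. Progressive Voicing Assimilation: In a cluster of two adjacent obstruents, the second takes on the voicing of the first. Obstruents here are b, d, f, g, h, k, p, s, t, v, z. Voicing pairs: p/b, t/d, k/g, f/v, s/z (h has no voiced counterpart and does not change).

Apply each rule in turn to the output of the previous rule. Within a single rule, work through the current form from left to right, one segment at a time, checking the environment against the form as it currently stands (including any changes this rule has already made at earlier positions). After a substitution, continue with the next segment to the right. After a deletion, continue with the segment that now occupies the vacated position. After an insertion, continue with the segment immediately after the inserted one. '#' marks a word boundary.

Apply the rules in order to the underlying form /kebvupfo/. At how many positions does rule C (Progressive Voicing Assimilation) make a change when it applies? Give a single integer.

2

A Intervocalic Voicing: no change — [kebvupfo]
B Medial Vowel Deletion: [kebvupfo] → [kbvupfo]
C Progressive Voicing Assimilation: [kbvupfo] → [kpfupfo]
Rule C changed 2 position(s).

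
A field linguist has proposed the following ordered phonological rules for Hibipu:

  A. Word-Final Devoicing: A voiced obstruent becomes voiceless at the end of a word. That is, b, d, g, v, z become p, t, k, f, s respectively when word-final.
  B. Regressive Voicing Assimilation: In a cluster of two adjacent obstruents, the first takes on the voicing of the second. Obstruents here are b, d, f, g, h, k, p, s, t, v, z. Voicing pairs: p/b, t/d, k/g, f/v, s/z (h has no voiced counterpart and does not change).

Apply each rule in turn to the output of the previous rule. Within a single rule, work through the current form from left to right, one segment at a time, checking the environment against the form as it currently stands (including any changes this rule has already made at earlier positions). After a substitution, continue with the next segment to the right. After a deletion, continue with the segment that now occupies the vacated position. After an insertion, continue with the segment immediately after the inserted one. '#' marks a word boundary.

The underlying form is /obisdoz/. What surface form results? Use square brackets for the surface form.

A Word-Final Devoicing: [obisdoz] → [obisdos]
B Regressive Voicing Assimilation: [obisdos] → [obizdos]

[obizdos]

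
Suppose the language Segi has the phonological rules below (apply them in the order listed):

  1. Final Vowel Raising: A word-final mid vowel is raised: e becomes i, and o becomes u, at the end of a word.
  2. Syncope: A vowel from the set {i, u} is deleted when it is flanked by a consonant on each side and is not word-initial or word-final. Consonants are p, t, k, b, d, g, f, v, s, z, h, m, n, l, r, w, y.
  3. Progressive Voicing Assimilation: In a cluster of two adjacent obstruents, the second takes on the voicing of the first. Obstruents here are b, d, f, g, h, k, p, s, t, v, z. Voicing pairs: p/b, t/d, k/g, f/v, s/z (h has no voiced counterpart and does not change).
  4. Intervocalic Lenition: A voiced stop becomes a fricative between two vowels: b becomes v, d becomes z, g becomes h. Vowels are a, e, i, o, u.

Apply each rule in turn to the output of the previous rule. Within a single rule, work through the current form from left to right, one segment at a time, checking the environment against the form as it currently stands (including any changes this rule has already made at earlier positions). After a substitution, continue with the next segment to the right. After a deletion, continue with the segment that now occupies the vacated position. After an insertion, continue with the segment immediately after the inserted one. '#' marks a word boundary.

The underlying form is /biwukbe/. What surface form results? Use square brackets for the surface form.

1 Final Vowel Raising: [biwukbe] → [biwukbi]
2 Syncope: [biwukbi] → [bwkbi]
3 Progressive Voicing Assimilation: [bwkbi] → [bwkpi]
4 Intervocalic Lenition: no change — [bwkpi]

[bwkpi]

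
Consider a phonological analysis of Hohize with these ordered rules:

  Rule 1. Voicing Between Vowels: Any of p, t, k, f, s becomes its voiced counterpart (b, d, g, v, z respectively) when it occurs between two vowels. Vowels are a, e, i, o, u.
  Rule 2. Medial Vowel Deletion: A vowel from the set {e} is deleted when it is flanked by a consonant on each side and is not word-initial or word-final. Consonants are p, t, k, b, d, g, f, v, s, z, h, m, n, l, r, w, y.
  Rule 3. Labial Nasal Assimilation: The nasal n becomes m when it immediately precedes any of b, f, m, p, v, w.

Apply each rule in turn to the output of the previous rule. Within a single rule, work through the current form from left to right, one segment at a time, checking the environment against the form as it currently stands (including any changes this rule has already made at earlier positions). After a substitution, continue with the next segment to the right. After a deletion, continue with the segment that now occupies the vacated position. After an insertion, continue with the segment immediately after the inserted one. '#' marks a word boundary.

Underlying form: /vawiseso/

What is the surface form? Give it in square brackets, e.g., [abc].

Rule 1 Voicing Between Vowels: [vawiseso] → [vawizezo]
Rule 2 Medial Vowel Deletion: [vawizezo] → [vawizzo]
Rule 3 Labial Nasal Assimilation: no change — [vawizzo]

[vawizzo]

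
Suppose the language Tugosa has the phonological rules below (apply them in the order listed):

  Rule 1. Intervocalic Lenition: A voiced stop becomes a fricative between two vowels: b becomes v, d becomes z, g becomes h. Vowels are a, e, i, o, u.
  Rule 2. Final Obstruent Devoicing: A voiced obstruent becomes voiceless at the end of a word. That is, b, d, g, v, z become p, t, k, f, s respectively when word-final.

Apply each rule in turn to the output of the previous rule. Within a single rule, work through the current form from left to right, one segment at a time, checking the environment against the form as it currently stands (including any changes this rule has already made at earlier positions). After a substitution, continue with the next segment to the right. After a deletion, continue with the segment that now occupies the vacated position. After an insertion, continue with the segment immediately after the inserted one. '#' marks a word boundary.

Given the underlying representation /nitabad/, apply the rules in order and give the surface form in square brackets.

Rule 1 Intervocalic Lenition: [nitabad] → [nitavad]
Rule 2 Final Obstruent Devoicing: [nitavad] → [nitavat]

[nitavat]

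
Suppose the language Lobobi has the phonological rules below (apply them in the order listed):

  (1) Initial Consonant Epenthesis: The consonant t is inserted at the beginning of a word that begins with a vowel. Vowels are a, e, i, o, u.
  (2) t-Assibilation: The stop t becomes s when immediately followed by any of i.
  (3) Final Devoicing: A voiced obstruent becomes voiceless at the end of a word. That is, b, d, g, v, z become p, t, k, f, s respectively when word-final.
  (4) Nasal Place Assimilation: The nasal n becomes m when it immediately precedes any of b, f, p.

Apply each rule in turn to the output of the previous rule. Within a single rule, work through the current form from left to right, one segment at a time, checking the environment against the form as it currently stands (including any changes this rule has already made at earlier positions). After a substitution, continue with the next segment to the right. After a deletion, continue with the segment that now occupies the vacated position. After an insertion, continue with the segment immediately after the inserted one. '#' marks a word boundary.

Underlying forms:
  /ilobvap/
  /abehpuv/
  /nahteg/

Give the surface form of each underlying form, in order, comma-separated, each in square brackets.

[silobvap], [tabehpuf], [nahtek]

/ilobvap/:
  (1) Initial Consonant Epenthesis: [ilobvap] → [tilobvap]
  (2) t-Assibilation: [tilobvap] → [silobvap]
  (3) Final Devoicing: no change — [silobvap]
  (4) Nasal Place Assimilation: no change — [silobvap]
/abehpuv/:
  (1) Initial Consonant Epenthesis: [abehpuv] → [tabehpuv]
  (2) t-Assibilation: no change — [tabehpuv]
  (3) Final Devoicing: [tabehpuv] → [tabehpuf]
  (4) Nasal Place Assimilation: no change — [tabehpuf]
/nahteg/:
  (1) Initial Consonant Epenthesis: no change — [nahteg]
  (2) t-Assibilation: no change — [nahteg]
  (3) Final Devoicing: [nahteg] → [nahtek]
  (4) Nasal Place Assimilation: no change — [nahtek]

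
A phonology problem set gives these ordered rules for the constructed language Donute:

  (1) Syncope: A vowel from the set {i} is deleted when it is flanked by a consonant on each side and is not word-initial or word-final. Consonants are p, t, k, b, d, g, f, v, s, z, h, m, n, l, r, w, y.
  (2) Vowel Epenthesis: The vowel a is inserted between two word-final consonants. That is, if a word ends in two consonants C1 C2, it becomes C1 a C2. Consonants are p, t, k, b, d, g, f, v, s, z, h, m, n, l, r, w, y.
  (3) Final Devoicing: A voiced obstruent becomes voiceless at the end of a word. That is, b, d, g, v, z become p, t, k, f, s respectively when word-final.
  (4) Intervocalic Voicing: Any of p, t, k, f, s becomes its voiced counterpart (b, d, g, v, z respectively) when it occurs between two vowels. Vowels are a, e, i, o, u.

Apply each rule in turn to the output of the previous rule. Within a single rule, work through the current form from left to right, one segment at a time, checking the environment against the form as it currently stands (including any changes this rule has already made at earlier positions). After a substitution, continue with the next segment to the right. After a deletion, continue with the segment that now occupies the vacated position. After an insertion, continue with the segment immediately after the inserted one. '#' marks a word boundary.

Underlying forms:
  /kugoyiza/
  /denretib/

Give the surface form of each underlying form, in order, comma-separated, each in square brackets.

/kugoyiza/:
  (1) Syncope: [kugoyiza] → [kugoyza]
  (2) Vowel Epenthesis: no change — [kugoyza]
  (3) Final Devoicing: no change — [kugoyza]
  (4) Intervocalic Voicing: no change — [kugoyza]
/denretib/:
  (1) Syncope: [denretib] → [denretb]
  (2) Vowel Epenthesis: [denretb] → [denretab]
  (3) Final Devoicing: [denretab] → [denretap]
  (4) Intervocalic Voicing: [denretap] → [denredap]

[kugoyza], [denredap]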